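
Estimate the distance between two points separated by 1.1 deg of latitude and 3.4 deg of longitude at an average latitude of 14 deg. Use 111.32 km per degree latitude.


dlat_km = 1.1 * 111.32 = 122.452
dlon_km = 3.4 * 111.32 * cos(14) ≈ 367.245
dist = sqrt(122.452^2 + 367.245^2) ≈ 387.1 km

387.1 km


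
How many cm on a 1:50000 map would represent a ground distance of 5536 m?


map_cm = 5536 * 100 / 50000 = 11.072 cm ≈ 11.07 cm

11.07 cm


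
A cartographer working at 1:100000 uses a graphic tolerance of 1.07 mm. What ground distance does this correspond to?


ground = 1.07 mm * 100000 / 1000 = 107.0 m

107.0 m


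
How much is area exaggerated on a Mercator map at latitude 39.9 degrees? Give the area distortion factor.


area_distortion = 1/cos^2(39.9) = 1.699

1.699


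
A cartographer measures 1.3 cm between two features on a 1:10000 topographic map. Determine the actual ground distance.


ground = 1.3 cm * 10000 / 100 = 130.0 m

130.0 m


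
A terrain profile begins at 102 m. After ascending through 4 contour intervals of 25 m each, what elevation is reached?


elevation = 102 + 4 * 25 = 202 m

202 m


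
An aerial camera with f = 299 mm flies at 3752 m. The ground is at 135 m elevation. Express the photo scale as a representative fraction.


scale = f / (H - h) = 299 mm / 3617 m = 299 / 3617000 = 1:12097

1:12097


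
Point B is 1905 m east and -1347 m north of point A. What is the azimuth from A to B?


az = atan2(1905, -1347) = 125.3 deg
adjusted to 0-360: 125.3 degrees

125.3 degrees


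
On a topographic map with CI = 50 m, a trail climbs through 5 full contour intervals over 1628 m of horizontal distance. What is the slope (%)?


elevation change = 5 * 50 = 250 m
slope = 250 / 1628 * 100 = 15.4%

15.4%


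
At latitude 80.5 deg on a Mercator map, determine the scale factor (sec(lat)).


SF = 1 / cos(80.5) = 1 / 0.165048 = 6.059

6.059


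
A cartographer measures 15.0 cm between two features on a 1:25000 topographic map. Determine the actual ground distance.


ground = 15.0 cm * 25000 / 100 = 3750.0 m = 3.75 km

3.75 km


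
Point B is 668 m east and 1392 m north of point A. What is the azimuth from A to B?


az = atan2(668, 1392) = 25.6 deg
adjusted to 0-360: 25.6 degrees

25.6 degrees


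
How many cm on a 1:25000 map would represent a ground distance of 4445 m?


map_cm = 4445 * 100 / 25000 = 17.78 cm

17.78 cm


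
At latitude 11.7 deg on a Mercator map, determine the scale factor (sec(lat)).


SF = 1 / cos(11.7) = 1 / 0.979223 = 1.021

1.021


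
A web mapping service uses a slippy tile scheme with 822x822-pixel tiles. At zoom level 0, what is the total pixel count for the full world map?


tiles per axis = 2^0 = 1
total tiles = 1^2 = 1
pixels per axis = 1 * 822 = 822
total pixels = 822^2 = 675684

675684 pixels


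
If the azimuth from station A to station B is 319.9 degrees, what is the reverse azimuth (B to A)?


back azimuth = (319.9 + 180) mod 360 = 139.9 degrees

139.9 degrees


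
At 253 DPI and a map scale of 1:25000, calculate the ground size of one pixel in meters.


pixel_cm = 2.54 / 253 ≈ 0.01004 cm
ground = pixel_cm * 25000 / 100 = 2.54 * 25000 / (253 * 100) = 63500 / 25300 ≈ 2.51 m

2.51 m


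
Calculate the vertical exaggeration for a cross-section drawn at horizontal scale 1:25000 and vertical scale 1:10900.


VE = horizontal_scale / vertical_scale = 25000 / 10900 ≈ 2.3

2.3x


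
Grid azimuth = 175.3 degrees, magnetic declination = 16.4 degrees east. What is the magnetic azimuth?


magnetic azimuth = grid azimuth - declination (east +ve)
mag_az = 175.3 - 16.4 = 158.9 degrees

158.9 degrees


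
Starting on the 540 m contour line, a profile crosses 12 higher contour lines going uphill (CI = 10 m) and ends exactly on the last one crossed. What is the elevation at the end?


elevation = 540 + 12 * 10 = 660 m

660 m


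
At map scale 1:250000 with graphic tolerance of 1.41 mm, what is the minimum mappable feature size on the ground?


ground = 1.41 mm * 250000 / 1000 = 352.5 m

352.5 m


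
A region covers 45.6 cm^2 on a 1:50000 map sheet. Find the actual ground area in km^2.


ground_area = 45.6 * (50000/100)^2 = 11400000.0 m^2 = 11.4 km^2

11.4 km^2


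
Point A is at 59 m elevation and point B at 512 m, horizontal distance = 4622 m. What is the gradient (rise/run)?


gradient = (512 - 59) / 4622 = 453 / 4622 = 0.098

0.098


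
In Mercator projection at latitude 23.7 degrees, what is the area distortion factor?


area_distortion = 1/cos^2(23.7) = 1.193

1.193


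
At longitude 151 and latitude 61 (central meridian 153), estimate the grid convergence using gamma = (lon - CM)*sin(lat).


gamma = (151 - 153) * sin(61) = -2 * 0.87462 = -1.749 degrees

-1.749 degrees


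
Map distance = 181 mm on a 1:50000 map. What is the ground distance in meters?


ground = 181 mm * 50000 / 1000 = 9050.0 m

9050.0 m


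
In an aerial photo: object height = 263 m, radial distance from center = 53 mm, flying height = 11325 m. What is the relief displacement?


d = h * r / H = 263 * 53 / 11325 = 1.23 mm

1.23 mm


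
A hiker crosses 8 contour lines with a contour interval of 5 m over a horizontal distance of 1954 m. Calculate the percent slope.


elevation change = 8 * 5 = 40 m
slope = 40 / 1954 * 100 = 2.0%

2.0%


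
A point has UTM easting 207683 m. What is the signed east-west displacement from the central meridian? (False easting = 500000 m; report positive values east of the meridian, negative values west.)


displacement = 207683 - 500000 = -292317 m

-292317 m


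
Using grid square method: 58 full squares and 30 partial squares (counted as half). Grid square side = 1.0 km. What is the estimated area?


effective squares = 58 + 30 * 0.5 = 73.0
area = 73.0 * 1.0 = 73.0 km^2

73.0 km^2


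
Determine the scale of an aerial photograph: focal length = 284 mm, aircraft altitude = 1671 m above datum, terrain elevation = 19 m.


scale = f / (H - h) = 284 mm / 1652 m = 284 / 1652000 = 1:5817

1:5817


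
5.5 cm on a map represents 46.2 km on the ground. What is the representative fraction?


ground = 46.2 km = 4620000 cm; RF denominator = ground / map = 4620000 / 5.5 = 840000; RF = 1:840000

1:840000


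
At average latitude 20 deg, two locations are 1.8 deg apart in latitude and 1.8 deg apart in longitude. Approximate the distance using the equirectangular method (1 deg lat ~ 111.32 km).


dlat_km = 1.8 * 111.32 = 200.376
dlon_km = 1.8 * 111.32 * cos(20) ≈ 188.292
dist = sqrt(200.376^2 + 188.292^2) ≈ 275.0 km

275.0 km


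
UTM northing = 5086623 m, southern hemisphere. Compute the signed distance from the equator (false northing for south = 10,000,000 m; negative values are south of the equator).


For southern: actual = 5086623 - 10000000 = -4913377 m

-4913377 m


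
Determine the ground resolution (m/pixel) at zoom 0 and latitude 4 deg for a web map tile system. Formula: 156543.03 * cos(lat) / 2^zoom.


res = 156543.03 * cos(4) / 2^0 = 156543.03 * 0.99756405 / 1 = 156161.7 m/pixel

156161.7 m/pixel


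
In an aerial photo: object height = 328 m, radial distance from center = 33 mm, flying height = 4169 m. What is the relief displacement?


d = h * r / H = 328 * 33 / 4169 = 2.6 mm

2.6 mm


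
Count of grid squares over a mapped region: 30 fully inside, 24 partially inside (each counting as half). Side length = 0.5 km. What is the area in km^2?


effective squares = 30 + 24 * 0.5 = 42.0
area = 42.0 * 0.25 = 10.5 km^2

10.5 km^2


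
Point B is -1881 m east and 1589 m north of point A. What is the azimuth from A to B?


az = atan2(-1881, 1589) = -49.8 deg
adjusted to 0-360: 310.2 degrees

310.2 degrees


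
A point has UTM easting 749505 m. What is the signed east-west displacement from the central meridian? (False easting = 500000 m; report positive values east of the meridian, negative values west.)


displacement = 749505 - 500000 = 249505 m

249505 m


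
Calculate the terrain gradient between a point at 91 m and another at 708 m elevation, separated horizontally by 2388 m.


gradient = (708 - 91) / 2388 = 617 / 2388 = 0.2584

0.2584


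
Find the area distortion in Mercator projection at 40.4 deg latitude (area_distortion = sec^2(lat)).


area_distortion = 1/cos^2(40.4) = 1.724

1.724


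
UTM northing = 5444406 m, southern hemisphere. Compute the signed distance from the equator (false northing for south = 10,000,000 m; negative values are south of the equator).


For southern: actual = 5444406 - 10000000 = -4555594 m

-4555594 m


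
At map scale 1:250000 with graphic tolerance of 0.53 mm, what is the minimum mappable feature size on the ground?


ground = 0.53 mm * 250000 / 1000 = 132.5 m

132.5 m


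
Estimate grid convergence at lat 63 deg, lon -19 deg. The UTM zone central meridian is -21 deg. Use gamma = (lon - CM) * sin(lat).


gamma = (-19 - -21) * sin(63) = 2 * 0.891007 = 1.782 degrees

1.782 degrees


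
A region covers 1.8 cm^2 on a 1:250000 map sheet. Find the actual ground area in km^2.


ground_area = 1.8 * (250000/100)^2 = 11250000.0 m^2 = 11.25 km^2

11.25 km^2


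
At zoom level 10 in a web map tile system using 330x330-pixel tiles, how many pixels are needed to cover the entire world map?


tiles per axis = 2^10 = 1024
total tiles = 1024^2 = 1048576
pixels per axis = 1024 * 330 = 337920
total pixels = 337920^2 = 114189926400

114189926400 pixels


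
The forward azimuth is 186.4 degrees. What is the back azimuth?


back azimuth = (186.4 + 180) mod 360 = 6.4 degrees

6.4 degrees


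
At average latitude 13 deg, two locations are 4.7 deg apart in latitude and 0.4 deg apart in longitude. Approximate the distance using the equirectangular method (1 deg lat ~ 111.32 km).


dlat_km = 4.7 * 111.32 = 523.204
dlon_km = 0.4 * 111.32 * cos(13) ≈ 43.387
dist = sqrt(523.204^2 + 43.387^2) ≈ 525.0 km

525.0 km


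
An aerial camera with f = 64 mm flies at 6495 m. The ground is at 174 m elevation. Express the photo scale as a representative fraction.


scale = f / (H - h) = 64 mm / 6321 m = 64 / 6321000 = 1:98766

1:98766


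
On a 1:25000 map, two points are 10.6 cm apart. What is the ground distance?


ground = 10.6 cm * 25000 / 100 = 2650.0 m = 2.65 km

2.65 km


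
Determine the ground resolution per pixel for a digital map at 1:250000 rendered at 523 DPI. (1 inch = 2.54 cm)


pixel_cm = 2.54 / 523 ≈ 0.004857 cm
ground = pixel_cm * 250000 / 100 = 2.54 * 250000 / (523 * 100) = 635000 / 52300 ≈ 12.14 m

12.14 m


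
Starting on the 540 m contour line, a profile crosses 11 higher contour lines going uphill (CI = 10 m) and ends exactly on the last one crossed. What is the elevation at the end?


elevation = 540 + 11 * 10 = 650 m

650 m


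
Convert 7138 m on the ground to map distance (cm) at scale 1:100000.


map_cm = 7138 * 100 / 100000 = 7.138 cm ≈ 7.14 cm

7.14 cm


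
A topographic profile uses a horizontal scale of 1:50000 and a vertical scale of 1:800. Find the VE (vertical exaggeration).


VE = horizontal_scale / vertical_scale = 50000 / 800 = 62.5

62.5x


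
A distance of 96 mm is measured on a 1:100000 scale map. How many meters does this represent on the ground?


ground = 96 mm * 100000 / 1000 = 9600.0 m

9600.0 m


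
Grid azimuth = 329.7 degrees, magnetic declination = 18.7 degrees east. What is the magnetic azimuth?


magnetic azimuth = grid azimuth - declination (east +ve)
mag_az = 329.7 - 18.7 = 311.0 degrees

311.0 degrees


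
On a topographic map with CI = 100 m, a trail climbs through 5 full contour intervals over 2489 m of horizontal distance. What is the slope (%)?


elevation change = 5 * 100 = 500 m
slope = 500 / 2489 * 100 = 20.1%

20.1%


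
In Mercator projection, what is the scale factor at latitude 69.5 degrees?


SF = 1 / cos(69.5) = 1 / 0.350207 = 2.855

2.855


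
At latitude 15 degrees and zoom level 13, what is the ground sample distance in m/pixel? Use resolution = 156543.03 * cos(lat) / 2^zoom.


res = 156543.03 * cos(15) / 2^13 = 156543.03 * 0.96592583 / 8192 = 18.46 m/pixel

18.46 m/pixel


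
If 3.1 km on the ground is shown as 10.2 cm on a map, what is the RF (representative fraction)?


ground = 3.1 km = 310000 cm; RF denominator = ground / map = 310000 / 10.2 ≈ 30392; RF = 1:30392

1:30392


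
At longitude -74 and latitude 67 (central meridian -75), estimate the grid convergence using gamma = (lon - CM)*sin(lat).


gamma = (-74 - -75) * sin(67) = 1 * 0.920505 = 0.921 degrees

0.921 degrees


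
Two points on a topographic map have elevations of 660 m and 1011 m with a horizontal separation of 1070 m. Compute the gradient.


gradient = (1011 - 660) / 1070 = 351 / 1070 = 0.328

0.328


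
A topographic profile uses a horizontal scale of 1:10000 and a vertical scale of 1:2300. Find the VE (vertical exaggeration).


VE = horizontal_scale / vertical_scale = 10000 / 2300 ≈ 4.3

4.3x


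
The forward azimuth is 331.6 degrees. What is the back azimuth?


back azimuth = (331.6 + 180) mod 360 = 151.6 degrees

151.6 degrees


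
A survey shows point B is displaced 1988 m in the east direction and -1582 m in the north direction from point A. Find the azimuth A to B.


az = atan2(1988, -1582) = 128.5 deg
adjusted to 0-360: 128.5 degrees

128.5 degrees


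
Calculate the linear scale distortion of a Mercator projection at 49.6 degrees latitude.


SF = 1 / cos(49.6) = 1 / 0.64812 = 1.543

1.543


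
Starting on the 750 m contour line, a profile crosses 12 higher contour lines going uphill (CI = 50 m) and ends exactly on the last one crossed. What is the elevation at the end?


elevation = 750 + 12 * 50 = 1350 m

1350 m


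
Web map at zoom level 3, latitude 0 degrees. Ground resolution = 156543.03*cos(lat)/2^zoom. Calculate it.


res = 156543.03 * cos(0) / 2^3 = 156543.03 * 1.0 / 8 = 19567.88 m/pixel

19567.88 m/pixel


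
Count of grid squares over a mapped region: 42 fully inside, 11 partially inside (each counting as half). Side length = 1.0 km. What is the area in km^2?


effective squares = 42 + 11 * 0.5 = 47.5
area = 47.5 * 1.0 = 47.5 km^2

47.5 km^2


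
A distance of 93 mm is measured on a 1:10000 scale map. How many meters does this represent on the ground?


ground = 93 mm * 10000 / 1000 = 930.0 m

930.0 m


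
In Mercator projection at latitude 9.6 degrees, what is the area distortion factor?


area_distortion = 1/cos^2(9.6) = 1.029

1.029


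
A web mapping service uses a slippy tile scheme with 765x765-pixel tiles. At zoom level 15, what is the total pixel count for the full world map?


tiles per axis = 2^15 = 32768
total tiles = 32768^2 = 1073741824
pixels per axis = 32768 * 765 = 25067520
total pixels = 25067520^2 = 628380558950400

628380558950400 pixels


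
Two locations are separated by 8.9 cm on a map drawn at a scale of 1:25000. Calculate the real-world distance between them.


ground = 8.9 cm * 25000 / 100 = 2225.0 m = 2.225 km

2.225 km


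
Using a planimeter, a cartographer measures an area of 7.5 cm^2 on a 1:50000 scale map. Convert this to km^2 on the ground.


ground_area = 7.5 * (50000/100)^2 = 1875000.0 m^2 = 1.875 km^2

1.875 km^2


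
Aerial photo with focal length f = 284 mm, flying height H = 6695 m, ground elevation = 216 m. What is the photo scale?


scale = f / (H - h) = 284 mm / 6479 m = 284 / 6479000 = 1:22813

1:22813


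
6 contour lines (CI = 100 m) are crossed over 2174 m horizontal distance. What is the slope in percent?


elevation change = 6 * 100 = 600 m
slope = 600 / 2174 * 100 = 27.6%

27.6%


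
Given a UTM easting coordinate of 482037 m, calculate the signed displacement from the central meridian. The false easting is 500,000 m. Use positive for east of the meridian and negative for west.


displacement = 482037 - 500000 = -17963 m

-17963 m


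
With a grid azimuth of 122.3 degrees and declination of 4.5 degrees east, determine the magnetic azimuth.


magnetic azimuth = grid azimuth - declination (east +ve)
mag_az = 122.3 - 4.5 = 117.8 degrees

117.8 degrees


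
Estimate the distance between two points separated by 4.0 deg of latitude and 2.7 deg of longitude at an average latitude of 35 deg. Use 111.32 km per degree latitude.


dlat_km = 4.0 * 111.32 = 445.28
dlon_km = 2.7 * 111.32 * cos(35) ≈ 246.208
dist = sqrt(445.28^2 + 246.208^2) ≈ 508.8 km

508.8 km


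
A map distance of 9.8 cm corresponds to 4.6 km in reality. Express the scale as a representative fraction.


ground = 4.6 km = 460000 cm; RF denominator = ground / map = 460000 / 9.8 ≈ 46939; RF = 1:46939

1:46939


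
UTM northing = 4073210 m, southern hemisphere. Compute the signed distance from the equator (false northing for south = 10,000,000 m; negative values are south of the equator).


For southern: actual = 4073210 - 10000000 = -5926790 m

-5926790 m


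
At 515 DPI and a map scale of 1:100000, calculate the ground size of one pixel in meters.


pixel_cm = 2.54 / 515 ≈ 0.004932 cm
ground = pixel_cm * 100000 / 100 = 2.54 * 100000 / (515 * 100) = 254000 / 51500 ≈ 4.93 m

4.93 m


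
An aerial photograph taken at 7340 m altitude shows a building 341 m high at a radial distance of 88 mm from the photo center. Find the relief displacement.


d = h * r / H = 341 * 88 / 7340 = 4.09 mm

4.09 mm


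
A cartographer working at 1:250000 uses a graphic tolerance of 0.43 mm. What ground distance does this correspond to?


ground = 0.43 mm * 250000 / 1000 = 107.5 m

107.5 m


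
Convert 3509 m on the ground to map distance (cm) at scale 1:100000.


map_cm = 3509 * 100 / 100000 = 3.509 cm ≈ 3.51 cm

3.51 cm


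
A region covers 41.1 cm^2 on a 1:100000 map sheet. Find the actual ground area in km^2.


ground_area = 41.1 * (100000/100)^2 = 41100000.0 m^2 = 41.1 km^2

41.1 km^2


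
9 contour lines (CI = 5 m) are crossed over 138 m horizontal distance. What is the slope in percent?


elevation change = 9 * 5 = 45 m
slope = 45 / 138 * 100 = 32.6%

32.6%


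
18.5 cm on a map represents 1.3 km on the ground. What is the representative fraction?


ground = 1.3 km = 130000 cm; RF denominator = ground / map = 130000 / 18.5 ≈ 7027; RF = 1:7027

1:7027


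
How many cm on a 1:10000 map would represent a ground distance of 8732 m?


map_cm = 8732 * 100 / 10000 = 87.32 cm

87.32 cm


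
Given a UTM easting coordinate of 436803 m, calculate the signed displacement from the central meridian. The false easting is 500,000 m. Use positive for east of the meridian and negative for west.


displacement = 436803 - 500000 = -63197 m

-63197 m


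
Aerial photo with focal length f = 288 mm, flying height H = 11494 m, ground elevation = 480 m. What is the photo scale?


scale = f / (H - h) = 288 mm / 11014 m = 288 / 11014000 = 1:38243

1:38243


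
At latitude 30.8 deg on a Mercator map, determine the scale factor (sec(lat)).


SF = 1 / cos(30.8) = 1 / 0.85896 = 1.164

1.164


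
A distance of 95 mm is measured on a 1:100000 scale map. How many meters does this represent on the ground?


ground = 95 mm * 100000 / 1000 = 9500.0 m

9500.0 m


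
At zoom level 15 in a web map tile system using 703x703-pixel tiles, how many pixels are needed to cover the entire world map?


tiles per axis = 2^15 = 32768
total tiles = 32768^2 = 1073741824
pixels per axis = 32768 * 703 = 23035904
total pixels = 23035904^2 = 530652873097216

530652873097216 pixels


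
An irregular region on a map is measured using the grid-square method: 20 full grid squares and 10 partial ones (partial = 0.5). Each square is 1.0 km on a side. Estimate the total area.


effective squares = 20 + 10 * 0.5 = 25.0
area = 25.0 * 1.0 = 25.0 km^2

25.0 km^2


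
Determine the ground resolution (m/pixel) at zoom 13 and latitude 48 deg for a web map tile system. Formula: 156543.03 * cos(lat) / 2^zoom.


res = 156543.03 * cos(48) / 2^13 = 156543.03 * 0.66913061 / 8192 = 12.79 m/pixel

12.79 m/pixel


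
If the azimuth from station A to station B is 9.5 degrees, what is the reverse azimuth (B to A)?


back azimuth = (9.5 + 180) mod 360 = 189.5 degrees

189.5 degrees


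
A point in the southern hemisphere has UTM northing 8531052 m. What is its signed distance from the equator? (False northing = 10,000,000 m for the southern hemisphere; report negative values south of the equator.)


For southern: actual = 8531052 - 10000000 = -1468948 m

-1468948 m


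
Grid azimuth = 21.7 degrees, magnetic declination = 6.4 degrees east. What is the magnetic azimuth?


magnetic azimuth = grid azimuth - declination (east +ve)
mag_az = 21.7 - 6.4 = 15.3 degrees

15.3 degrees


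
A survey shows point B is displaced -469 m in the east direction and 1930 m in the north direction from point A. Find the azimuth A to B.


az = atan2(-469, 1930) = -13.7 deg
adjusted to 0-360: 346.3 degrees

346.3 degrees


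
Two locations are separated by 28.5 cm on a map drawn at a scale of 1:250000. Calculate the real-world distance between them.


ground = 28.5 cm * 250000 / 100 = 71250.0 m = 71.25 km

71.25 km


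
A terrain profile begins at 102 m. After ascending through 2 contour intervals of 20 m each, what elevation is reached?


elevation = 102 + 2 * 20 = 142 m

142 m


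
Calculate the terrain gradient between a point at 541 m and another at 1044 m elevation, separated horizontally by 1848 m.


gradient = (1044 - 541) / 1848 = 503 / 1848 = 0.2722

0.2722


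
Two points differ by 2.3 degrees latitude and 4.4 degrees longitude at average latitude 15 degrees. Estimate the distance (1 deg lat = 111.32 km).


dlat_km = 2.3 * 111.32 = 256.036
dlon_km = 4.4 * 111.32 * cos(15) ≈ 473.118
dist = sqrt(256.036^2 + 473.118^2) ≈ 538.0 km

538.0 km


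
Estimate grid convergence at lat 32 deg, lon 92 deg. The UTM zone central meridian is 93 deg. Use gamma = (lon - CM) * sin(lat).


gamma = (92 - 93) * sin(32) = -1 * 0.529919 = -0.53 degrees

-0.53 degrees


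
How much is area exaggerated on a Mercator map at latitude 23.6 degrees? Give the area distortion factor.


area_distortion = 1/cos^2(23.6) = 1.191

1.191


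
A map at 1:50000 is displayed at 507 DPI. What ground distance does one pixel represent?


pixel_cm = 2.54 / 507 ≈ 0.00501 cm
ground = pixel_cm * 50000 / 100 = 2.54 * 50000 / (507 * 100) = 127000 / 50700 ≈ 2.5 m

2.5 m


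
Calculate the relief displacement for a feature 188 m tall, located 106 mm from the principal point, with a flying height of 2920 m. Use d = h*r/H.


d = h * r / H = 188 * 106 / 2920 = 6.82 mm

6.82 mm


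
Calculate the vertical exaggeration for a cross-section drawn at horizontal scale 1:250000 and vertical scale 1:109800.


VE = horizontal_scale / vertical_scale = 250000 / 109800 ≈ 2.3

2.3x


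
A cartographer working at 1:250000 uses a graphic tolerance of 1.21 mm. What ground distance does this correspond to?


ground = 1.21 mm * 250000 / 1000 = 302.5 m

302.5 m


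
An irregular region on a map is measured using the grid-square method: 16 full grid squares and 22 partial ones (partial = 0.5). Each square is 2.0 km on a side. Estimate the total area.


effective squares = 16 + 22 * 0.5 = 27.0
area = 27.0 * 4.0 = 108.0 km^2

108.0 km^2


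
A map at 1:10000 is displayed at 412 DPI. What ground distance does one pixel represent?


pixel_cm = 2.54 / 412 ≈ 0.006165 cm
ground = pixel_cm * 10000 / 100 = 2.54 * 10000 / (412 * 100) = 25400 / 41200 ≈ 0.62 m

0.62 m


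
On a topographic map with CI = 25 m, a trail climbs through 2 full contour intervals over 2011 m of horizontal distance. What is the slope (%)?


elevation change = 2 * 25 = 50 m
slope = 50 / 2011 * 100 = 2.5%

2.5%


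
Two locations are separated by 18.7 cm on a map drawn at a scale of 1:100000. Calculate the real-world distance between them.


ground = 18.7 cm * 100000 / 100 = 18700.0 m = 18.7 km

18.7 km


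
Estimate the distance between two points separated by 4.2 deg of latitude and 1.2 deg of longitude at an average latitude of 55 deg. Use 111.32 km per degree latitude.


dlat_km = 4.2 * 111.32 = 467.544
dlon_km = 1.2 * 111.32 * cos(55) ≈ 76.621
dist = sqrt(467.544^2 + 76.621^2) ≈ 473.8 km

473.8 km


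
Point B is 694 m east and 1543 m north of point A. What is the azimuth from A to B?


az = atan2(694, 1543) = 24.2 deg
adjusted to 0-360: 24.2 degrees

24.2 degrees


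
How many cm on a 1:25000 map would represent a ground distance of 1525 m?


map_cm = 1525 * 100 / 25000 = 6.1 cm

6.1 cm


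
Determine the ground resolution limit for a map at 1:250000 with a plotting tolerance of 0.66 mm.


ground = 0.66 mm * 250000 / 1000 = 165.0 m

165.0 m


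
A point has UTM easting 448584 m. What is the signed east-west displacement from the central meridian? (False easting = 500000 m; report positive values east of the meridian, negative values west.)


displacement = 448584 - 500000 = -51416 m

-51416 m


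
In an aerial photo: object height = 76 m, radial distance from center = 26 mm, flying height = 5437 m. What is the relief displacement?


d = h * r / H = 76 * 26 / 5437 = 0.36 mm

0.36 mm


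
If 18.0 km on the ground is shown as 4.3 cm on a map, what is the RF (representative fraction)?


ground = 18.0 km = 1800000 cm; RF denominator = ground / map = 1800000 / 4.3 ≈ 418605; RF = 1:418605

1:418605


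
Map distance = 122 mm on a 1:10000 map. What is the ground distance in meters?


ground = 122 mm * 10000 / 1000 = 1220.0 m

1220.0 m


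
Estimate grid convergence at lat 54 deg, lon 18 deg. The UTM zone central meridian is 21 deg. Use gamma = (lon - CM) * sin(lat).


gamma = (18 - 21) * sin(54) = -3 * 0.809017 = -2.427 degrees

-2.427 degrees


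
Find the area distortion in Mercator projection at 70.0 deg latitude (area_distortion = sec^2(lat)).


area_distortion = 1/cos^2(70.0) = 8.549

8.549


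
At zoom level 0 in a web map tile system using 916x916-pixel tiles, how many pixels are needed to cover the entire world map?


tiles per axis = 2^0 = 1
total tiles = 1^2 = 1
pixels per axis = 1 * 916 = 916
total pixels = 916^2 = 839056

839056 pixels


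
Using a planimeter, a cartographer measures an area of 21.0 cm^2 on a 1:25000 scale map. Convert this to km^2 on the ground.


ground_area = 21.0 * (25000/100)^2 = 1312500.0 m^2 = 1.3125 km^2 ≈ 1.313 km^2

1.313 km^2


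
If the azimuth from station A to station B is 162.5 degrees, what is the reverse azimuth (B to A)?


back azimuth = (162.5 + 180) mod 360 = 342.5 degrees

342.5 degrees


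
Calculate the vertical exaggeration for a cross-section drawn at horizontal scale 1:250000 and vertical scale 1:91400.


VE = horizontal_scale / vertical_scale = 250000 / 91400 ≈ 2.7

2.7x


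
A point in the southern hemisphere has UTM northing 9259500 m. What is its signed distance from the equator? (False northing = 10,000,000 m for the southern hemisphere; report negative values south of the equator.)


For southern: actual = 9259500 - 10000000 = -740500 m

-740500 m


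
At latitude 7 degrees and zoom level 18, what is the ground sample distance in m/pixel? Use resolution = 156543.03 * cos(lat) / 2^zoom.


res = 156543.03 * cos(7) / 2^18 = 156543.03 * 0.99254615 / 262144 = 0.59 m/pixel

0.59 m/pixel


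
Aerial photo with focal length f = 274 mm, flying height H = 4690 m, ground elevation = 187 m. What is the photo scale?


scale = f / (H - h) = 274 mm / 4503 m = 274 / 4503000 = 1:16434

1:16434


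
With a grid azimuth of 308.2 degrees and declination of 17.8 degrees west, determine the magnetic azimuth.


magnetic azimuth = grid azimuth - declination (east +ve)
mag_az = 308.2 - -17.8 = 326.0 degrees

326.0 degrees


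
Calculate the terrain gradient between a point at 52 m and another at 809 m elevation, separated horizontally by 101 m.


gradient = (809 - 52) / 101 = 757 / 101 = 7.495

7.495


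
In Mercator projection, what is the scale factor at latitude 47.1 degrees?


SF = 1 / cos(47.1) = 1 / 0.680721 = 1.469

1.469


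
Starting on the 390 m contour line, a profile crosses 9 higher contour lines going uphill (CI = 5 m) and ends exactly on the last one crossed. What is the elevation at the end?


elevation = 390 + 9 * 5 = 435 m

435 m


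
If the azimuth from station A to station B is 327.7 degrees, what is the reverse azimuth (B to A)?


back azimuth = (327.7 + 180) mod 360 = 147.7 degrees

147.7 degrees


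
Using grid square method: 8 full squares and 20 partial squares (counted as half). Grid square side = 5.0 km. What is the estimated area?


effective squares = 8 + 20 * 0.5 = 18.0
area = 18.0 * 25.0 = 450.0 km^2

450.0 km^2


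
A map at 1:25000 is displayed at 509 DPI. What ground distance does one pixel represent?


pixel_cm = 2.54 / 509 ≈ 0.00499 cm
ground = pixel_cm * 25000 / 100 = 2.54 * 25000 / (509 * 100) = 63500 / 50900 ≈ 1.25 m

1.25 m


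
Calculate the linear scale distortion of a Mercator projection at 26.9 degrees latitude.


SF = 1 / cos(26.9) = 1 / 0.891798 = 1.121

1.121


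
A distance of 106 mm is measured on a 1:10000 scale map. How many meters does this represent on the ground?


ground = 106 mm * 10000 / 1000 = 1060.0 m

1060.0 m


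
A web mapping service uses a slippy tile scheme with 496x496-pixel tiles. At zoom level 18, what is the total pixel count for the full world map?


tiles per axis = 2^18 = 262144
total tiles = 262144^2 = 68719476736
pixels per axis = 262144 * 496 = 130023424
total pixels = 130023424^2 = 16906090788683776

16906090788683776 pixels


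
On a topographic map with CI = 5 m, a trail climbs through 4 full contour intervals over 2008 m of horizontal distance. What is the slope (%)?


elevation change = 4 * 5 = 20 m
slope = 20 / 2008 * 100 = 1.0%

1.0%


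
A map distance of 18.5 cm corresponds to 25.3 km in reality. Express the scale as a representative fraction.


ground = 25.3 km = 2530000 cm; RF denominator = ground / map = 2530000 / 18.5 ≈ 136757; RF = 1:136757

1:136757


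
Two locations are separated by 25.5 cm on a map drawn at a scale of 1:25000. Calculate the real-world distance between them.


ground = 25.5 cm * 25000 / 100 = 6375.0 m = 6.375 km

6.375 km


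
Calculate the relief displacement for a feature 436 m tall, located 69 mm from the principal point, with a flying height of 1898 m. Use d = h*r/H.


d = h * r / H = 436 * 69 / 1898 = 15.85 mm

15.85 mm


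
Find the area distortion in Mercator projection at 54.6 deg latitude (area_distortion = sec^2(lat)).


area_distortion = 1/cos^2(54.6) = 2.98

2.98


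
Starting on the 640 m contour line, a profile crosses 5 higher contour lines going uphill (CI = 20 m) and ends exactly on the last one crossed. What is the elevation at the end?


elevation = 640 + 5 * 20 = 740 m

740 m


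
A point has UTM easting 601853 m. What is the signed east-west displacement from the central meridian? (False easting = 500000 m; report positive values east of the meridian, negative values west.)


displacement = 601853 - 500000 = 101853 m

101853 m


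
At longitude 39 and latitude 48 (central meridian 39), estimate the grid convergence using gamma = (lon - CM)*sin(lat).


gamma = (39 - 39) * sin(48) = 0 * 0.743145 = 0.0 degrees

0.0 degrees


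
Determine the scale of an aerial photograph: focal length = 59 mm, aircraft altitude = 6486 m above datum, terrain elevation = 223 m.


scale = f / (H - h) = 59 mm / 6263 m = 59 / 6263000 = 1:106153

1:106153


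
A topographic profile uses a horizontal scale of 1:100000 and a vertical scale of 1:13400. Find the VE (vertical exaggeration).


VE = horizontal_scale / vertical_scale = 100000 / 13400 ≈ 7.5

7.5x


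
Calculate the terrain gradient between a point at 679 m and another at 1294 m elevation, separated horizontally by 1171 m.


gradient = (1294 - 679) / 1171 = 615 / 1171 = 0.5252

0.5252


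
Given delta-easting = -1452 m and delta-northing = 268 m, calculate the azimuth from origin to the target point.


az = atan2(-1452, 268) = -79.5 deg
adjusted to 0-360: 280.5 degrees

280.5 degrees


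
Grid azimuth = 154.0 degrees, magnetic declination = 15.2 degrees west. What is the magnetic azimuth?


magnetic azimuth = grid azimuth - declination (east +ve)
mag_az = 154.0 - -15.2 = 169.2 degrees

169.2 degrees


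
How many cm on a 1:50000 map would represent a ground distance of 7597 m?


map_cm = 7597 * 100 / 50000 = 15.194 cm ≈ 15.19 cm

15.19 cm


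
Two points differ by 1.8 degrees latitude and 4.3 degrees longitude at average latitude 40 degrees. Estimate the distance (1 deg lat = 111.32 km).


dlat_km = 1.8 * 111.32 = 200.376
dlon_km = 4.3 * 111.32 * cos(40) ≈ 366.687
dist = sqrt(200.376^2 + 366.687^2) ≈ 417.9 km

417.9 km


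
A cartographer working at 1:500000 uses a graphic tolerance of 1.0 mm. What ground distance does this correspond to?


ground = 1.0 mm * 500000 / 1000 = 500.0 m

500.0 m


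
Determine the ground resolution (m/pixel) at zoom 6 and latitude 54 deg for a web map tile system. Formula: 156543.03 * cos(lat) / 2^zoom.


res = 156543.03 * cos(54) / 2^6 = 156543.03 * 0.58778525 / 64 = 1437.71 m/pixel

1437.71 m/pixel


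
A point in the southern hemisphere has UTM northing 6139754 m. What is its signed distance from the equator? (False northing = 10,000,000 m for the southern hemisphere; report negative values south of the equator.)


For southern: actual = 6139754 - 10000000 = -3860246 m

-3860246 m


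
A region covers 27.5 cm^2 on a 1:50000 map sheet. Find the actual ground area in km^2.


ground_area = 27.5 * (50000/100)^2 = 6875000.0 m^2 = 6.875 km^2

6.875 km^2


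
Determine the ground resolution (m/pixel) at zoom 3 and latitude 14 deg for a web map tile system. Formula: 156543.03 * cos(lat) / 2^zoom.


res = 156543.03 * cos(14) / 2^3 = 156543.03 * 0.97029573 / 8 = 18986.63 m/pixel

18986.63 m/pixel


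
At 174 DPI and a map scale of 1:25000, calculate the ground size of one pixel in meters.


pixel_cm = 2.54 / 174 ≈ 0.014598 cm
ground = pixel_cm * 25000 / 100 = 2.54 * 25000 / (174 * 100) = 63500 / 17400 ≈ 3.65 m

3.65 m


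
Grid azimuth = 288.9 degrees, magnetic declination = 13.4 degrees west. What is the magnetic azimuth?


magnetic azimuth = grid azimuth - declination (east +ve)
mag_az = 288.9 - -13.4 = 302.3 degrees

302.3 degrees


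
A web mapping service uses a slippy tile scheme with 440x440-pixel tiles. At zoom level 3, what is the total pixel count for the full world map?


tiles per axis = 2^3 = 8
total tiles = 8^2 = 64
pixels per axis = 8 * 440 = 3520
total pixels = 3520^2 = 12390400

12390400 pixels


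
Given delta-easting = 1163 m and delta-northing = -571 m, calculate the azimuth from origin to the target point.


az = atan2(1163, -571) = 116.1 deg
adjusted to 0-360: 116.1 degrees

116.1 degrees


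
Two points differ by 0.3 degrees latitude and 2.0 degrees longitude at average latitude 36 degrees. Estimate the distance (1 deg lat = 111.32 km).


dlat_km = 0.3 * 111.32 = 33.396
dlon_km = 2.0 * 111.32 * cos(36) ≈ 180.12
dist = sqrt(33.396^2 + 180.12^2) ≈ 183.2 km

183.2 km


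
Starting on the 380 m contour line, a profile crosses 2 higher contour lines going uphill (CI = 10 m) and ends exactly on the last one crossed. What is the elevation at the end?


elevation = 380 + 2 * 10 = 400 m

400 m


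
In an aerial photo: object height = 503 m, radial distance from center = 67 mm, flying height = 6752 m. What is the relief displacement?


d = h * r / H = 503 * 67 / 6752 = 4.99 mm

4.99 mm


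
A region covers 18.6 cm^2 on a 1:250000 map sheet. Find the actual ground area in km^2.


ground_area = 18.6 * (250000/100)^2 = 116250000.0 m^2 = 116.25 km^2

116.25 km^2


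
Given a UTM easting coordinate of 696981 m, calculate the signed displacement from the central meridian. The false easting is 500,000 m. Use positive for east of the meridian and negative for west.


displacement = 696981 - 500000 = 196981 m

196981 m


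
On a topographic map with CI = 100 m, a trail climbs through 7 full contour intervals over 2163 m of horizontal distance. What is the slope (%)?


elevation change = 7 * 100 = 700 m
slope = 700 / 2163 * 100 = 32.4%

32.4%


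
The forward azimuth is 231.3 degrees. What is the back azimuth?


back azimuth = (231.3 + 180) mod 360 = 51.3 degrees

51.3 degrees


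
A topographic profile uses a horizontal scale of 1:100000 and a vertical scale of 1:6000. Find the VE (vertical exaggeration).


VE = horizontal_scale / vertical_scale = 100000 / 6000 ≈ 16.7

16.7x


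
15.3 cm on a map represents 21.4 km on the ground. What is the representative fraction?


ground = 21.4 km = 2140000 cm; RF denominator = ground / map = 2140000 / 15.3 ≈ 139869; RF = 1:139869

1:139869


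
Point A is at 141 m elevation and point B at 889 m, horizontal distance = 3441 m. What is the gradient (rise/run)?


gradient = (889 - 141) / 3441 = 748 / 3441 = 0.2174

0.2174


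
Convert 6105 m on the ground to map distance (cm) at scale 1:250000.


map_cm = 6105 * 100 / 250000 = 2.442 cm ≈ 2.44 cm

2.44 cm


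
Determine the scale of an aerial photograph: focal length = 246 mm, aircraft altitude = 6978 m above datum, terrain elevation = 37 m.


scale = f / (H - h) = 246 mm / 6941 m = 246 / 6941000 = 1:28215

1:28215


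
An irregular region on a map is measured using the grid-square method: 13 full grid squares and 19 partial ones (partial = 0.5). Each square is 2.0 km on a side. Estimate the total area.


effective squares = 13 + 19 * 0.5 = 22.5
area = 22.5 * 4.0 = 90.0 km^2

90.0 km^2


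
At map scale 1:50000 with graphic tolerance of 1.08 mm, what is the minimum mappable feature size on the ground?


ground = 1.08 mm * 50000 / 1000 = 54.0 m

54.0 m


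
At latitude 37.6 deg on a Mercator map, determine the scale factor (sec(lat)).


SF = 1 / cos(37.6) = 1 / 0.79229 = 1.262

1.262


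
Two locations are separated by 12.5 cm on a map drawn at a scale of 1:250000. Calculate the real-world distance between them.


ground = 12.5 cm * 250000 / 100 = 31250.0 m = 31.25 km

31.25 km


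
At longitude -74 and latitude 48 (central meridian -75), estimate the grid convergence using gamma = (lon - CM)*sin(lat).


gamma = (-74 - -75) * sin(48) = 1 * 0.743145 = 0.743 degrees

0.743 degrees


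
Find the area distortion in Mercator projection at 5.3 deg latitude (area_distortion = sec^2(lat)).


area_distortion = 1/cos^2(5.3) = 1.009

1.009


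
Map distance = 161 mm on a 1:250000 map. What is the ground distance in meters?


ground = 161 mm * 250000 / 1000 = 40250.0 m

40250.0 m


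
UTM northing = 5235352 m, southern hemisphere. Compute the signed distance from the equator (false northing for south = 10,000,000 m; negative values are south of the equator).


For southern: actual = 5235352 - 10000000 = -4764648 m

-4764648 m


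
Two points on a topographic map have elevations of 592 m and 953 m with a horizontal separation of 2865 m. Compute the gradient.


gradient = (953 - 592) / 2865 = 361 / 2865 = 0.126

0.126


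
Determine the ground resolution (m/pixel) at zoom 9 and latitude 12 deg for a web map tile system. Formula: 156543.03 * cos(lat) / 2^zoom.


res = 156543.03 * cos(12) / 2^9 = 156543.03 * 0.9781476 / 512 = 299.07 m/pixel

299.07 m/pixel
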